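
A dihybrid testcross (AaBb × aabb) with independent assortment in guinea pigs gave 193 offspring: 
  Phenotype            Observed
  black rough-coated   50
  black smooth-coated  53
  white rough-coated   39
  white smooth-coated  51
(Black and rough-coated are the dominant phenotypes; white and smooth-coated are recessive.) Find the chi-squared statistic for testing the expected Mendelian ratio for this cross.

2.461

A dihybrid testcross with independent assortment gives a 1:1:1:1 ratio.
The 1:1:1:1 ratio has 4 parts, so with N = 193 the expected counts are:
  black rough-coated: 193 × 1/4 = 48.25
  black smooth-coated: 193 × 1/4 = 48.25
  white rough-coated: 193 × 1/4 = 48.25
  white smooth-coated: 193 × 1/4 = 48.25
χ² = Σ (O − E)² / E
  black rough-coated: (50 − 48.25)² / 48.25 = 0.0635
  black smooth-coated: (53 − 48.25)² / 48.25 = 0.4676
  white rough-coated: (39 − 48.25)² / 48.25 = 1.7733
  white smooth-coated: (51 − 48.25)² / 48.25 = 0.1567
χ² = 0.0635 + 0.4676 + 1.7733 + 0.1567 = 2.4611 ≈ 2.461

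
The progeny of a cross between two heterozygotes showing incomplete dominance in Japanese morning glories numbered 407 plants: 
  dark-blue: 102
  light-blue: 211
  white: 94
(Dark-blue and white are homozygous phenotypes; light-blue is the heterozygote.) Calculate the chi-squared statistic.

With incomplete dominance, a heterozygote × heterozygote cross gives a 1:2:1 phenotypic ratio.
Expected counts for N = 407 under a 1:2:1 ratio (total parts = 4):
  dark-blue: 407 × 1/4 = 101.75
  light-blue: 407 × 2/4 = 203.5
  white: 407 × 1/4 = 101.75
χ² = Σ (O − E)² / E
  dark-blue: (102 − 101.75)² / 101.75 = 0.0006
  light-blue: (211 − 203.5)² / 203.5 = 0.2764
  white: (94 − 101.75)² / 101.75 = 0.5903
χ² = 0.0006 + 0.2764 + 0.5903 = 0.8673 ≈ 0.867

0.867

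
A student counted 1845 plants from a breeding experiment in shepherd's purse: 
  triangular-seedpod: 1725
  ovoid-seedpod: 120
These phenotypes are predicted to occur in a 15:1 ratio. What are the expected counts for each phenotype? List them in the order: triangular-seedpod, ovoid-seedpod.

1729.6875, 115.3125

Under the 15:1 hypothesis (Σ ratio = 16, N = 1845):
  triangular-seedpod: 1845 × 15/16 = 1729.6875
  ovoid-seedpod: 1845 × 1/16 = 115.3125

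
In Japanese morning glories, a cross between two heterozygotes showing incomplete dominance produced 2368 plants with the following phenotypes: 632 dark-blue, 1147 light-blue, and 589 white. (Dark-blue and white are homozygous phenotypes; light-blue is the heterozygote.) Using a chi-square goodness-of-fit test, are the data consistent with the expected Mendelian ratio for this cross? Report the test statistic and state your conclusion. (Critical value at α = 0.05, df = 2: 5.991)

3.874; consistent

With incomplete dominance, a heterozygote × heterozygote cross gives a 1:2:1 phenotypic ratio.
Under the 1:2:1 hypothesis (Σ ratio = 4, N = 2368):
  dark-blue: 2368 × 1/4 = 592
  light-blue: 2368 × 2/4 = 1184
  white: 2368 × 1/4 = 592
χ² = Σ (O − E)² / E
  dark-blue: (632 − 592)² / 592 = 2.7027
  light-blue: (1147 − 1184)² / 1184 = 1.1562
  white: (589 − 592)² / 592 = 0.0152
χ² = 2.7027 + 1.1562 + 0.0152 = 3.8741 ≈ 3.874
Degrees of freedom = 3 − 1 = 2; critical value at α = 0.05 is 5.991.
Since 3.874 < 5.991, we fail to reject the null hypothesis — the data are consistent with the 1:2:1 ratio.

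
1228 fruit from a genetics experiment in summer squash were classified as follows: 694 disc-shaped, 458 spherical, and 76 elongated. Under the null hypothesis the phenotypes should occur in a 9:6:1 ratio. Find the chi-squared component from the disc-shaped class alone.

The 9:6:1 ratio has 16 parts, so with N = 1228 the expected counts are:
  disc-shaped: 1228 × 9/16 = 690.75
  spherical: 1228 × 6/16 = 460.5
  elongated: 1228 × 1/16 = 76.75
Contribution of disc-shaped: (694 − 690.75)² / 690.75 = 0.0153

0.015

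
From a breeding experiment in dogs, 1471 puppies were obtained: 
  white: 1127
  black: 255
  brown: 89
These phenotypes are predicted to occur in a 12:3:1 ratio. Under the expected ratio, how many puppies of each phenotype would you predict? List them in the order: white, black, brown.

1103.25, 275.8125, 91.9375

The 12:3:1 ratio has 16 parts, so with N = 1471 the expected counts are:
  white: 1471 × 12/16 = 1103.25
  black: 1471 × 3/16 = 275.8125
  brown: 1471 × 1/16 = 91.9375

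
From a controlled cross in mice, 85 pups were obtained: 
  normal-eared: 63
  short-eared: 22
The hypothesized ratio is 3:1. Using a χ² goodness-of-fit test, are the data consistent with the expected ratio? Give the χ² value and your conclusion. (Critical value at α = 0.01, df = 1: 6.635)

Expected counts for N = 85 under a 3:1 ratio (total parts = 4):
  normal-eared: 85 × 3/4 = 63.75
  short-eared: 85 × 1/4 = 21.25
χ² = Σ (O − E)² / E
  normal-eared: (63 − 63.75)² / 63.75 = 0.0088
  short-eared: (22 − 21.25)² / 21.25 = 0.0265
χ² = 0.0088 + 0.0265 = 0.0353 ≈ 0.035
Degrees of freedom = 2 − 1 = 1; critical value at α = 0.01 is 6.635.
Since 0.035 < 6.635, we fail to reject the null hypothesis — the data are consistent with the 3:1 ratio.

0.035; consistent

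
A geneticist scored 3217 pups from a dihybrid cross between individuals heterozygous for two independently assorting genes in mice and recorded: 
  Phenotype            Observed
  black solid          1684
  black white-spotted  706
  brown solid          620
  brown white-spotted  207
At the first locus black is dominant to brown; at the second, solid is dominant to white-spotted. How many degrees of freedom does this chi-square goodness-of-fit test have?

3

A dihybrid F₂ with independent assortment and complete dominance at both loci gives a 9:3:3:1 phenotypic ratio.
A goodness-of-fit test with 4 phenotype classes has df = 4 − 1 = 3.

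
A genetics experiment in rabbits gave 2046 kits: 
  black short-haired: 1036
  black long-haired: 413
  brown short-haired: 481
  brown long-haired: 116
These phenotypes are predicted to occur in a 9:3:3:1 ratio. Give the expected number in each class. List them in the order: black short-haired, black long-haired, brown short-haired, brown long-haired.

1150.875, 383.625, 383.625, 127.875

Total ratio parts = 16. Expected numbers out of 2046:
  black short-haired: 2046 × 9/16 = 1150.875
  black long-haired: 2046 × 3/16 = 383.625
  brown short-haired: 2046 × 3/16 = 383.625
  brown long-haired: 2046 × 1/16 = 127.875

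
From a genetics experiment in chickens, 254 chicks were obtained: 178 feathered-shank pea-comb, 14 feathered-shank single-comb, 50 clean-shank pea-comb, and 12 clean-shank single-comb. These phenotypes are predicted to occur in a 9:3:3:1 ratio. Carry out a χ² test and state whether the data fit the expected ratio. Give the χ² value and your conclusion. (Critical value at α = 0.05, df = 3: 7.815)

The 9:3:3:1 ratio has 16 parts, so with N = 254 the expected counts are:
  feathered-shank pea-comb: 254 × 9/16 = 142.875
  feathered-shank single-comb: 254 × 3/16 = 47.625
  clean-shank pea-comb: 254 × 3/16 = 47.625
  clean-shank single-comb: 254 × 1/16 = 15.875
χ² = Σ (O − E)² / E
  feathered-shank pea-comb: (178 − 142.875)² / 142.875 = 8.6353
  feathered-shank single-comb: (14 − 47.625)² / 47.625 = 23.7405
  clean-shank pea-comb: (50 − 47.625)² / 47.625 = 0.1184
  clean-shank single-comb: (12 − 15.875)² / 15.875 = 0.9459
χ² = 8.6353 + 23.7405 + 0.1184 + 0.9459 = 33.4401 ≈ 33.440
Degrees of freedom = 4 − 1 = 3; critical value at α = 0.05 is 7.815.
Since 33.440 > 7.815, we reject the null hypothesis — the data do not fit the 9:3:3:1 ratio.

33.440; not consistent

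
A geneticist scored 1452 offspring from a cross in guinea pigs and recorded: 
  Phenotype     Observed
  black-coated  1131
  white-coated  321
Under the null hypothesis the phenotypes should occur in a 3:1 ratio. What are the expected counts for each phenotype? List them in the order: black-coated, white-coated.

1089, 363

Under the 3:1 hypothesis (Σ ratio = 4, N = 1452):
  black-coated: 1452 × 3/4 = 1089
  white-coated: 1452 × 1/4 = 363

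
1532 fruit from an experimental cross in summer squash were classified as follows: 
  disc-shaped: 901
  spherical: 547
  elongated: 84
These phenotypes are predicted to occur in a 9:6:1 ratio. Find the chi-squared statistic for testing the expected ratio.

Under the 9:6:1 hypothesis (Σ ratio = 16, N = 1532):
  disc-shaped: 1532 × 9/16 = 861.75
  spherical: 1532 × 6/16 = 574.5
  elongated: 1532 × 1/16 = 95.75
χ² = Σ (O − E)² / E
  disc-shaped: (901 − 861.75)² / 861.75 = 1.7877
  spherical: (547 − 574.5)² / 574.5 = 1.3164
  elongated: (84 − 95.75)² / 95.75 = 1.4419
χ² = 1.7877 + 1.3164 + 1.4419 = 4.546

4.546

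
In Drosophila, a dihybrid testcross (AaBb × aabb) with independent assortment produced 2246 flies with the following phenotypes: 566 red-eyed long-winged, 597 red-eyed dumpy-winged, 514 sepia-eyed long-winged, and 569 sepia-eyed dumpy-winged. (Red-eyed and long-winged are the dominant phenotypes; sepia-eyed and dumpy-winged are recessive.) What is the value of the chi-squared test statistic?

6.399

A dihybrid testcross with independent assortment gives a 1:1:1:1 ratio.
Expected counts for N = 2246 under a 1:1:1:1 ratio (total parts = 4):
  red-eyed long-winged: 2246 × 1/4 = 561.5
  red-eyed dumpy-winged: 2246 × 1/4 = 561.5
  sepia-eyed long-winged: 2246 × 1/4 = 561.5
  sepia-eyed dumpy-winged: 2246 × 1/4 = 561.5
χ² = Σ (O − E)² / E
  red-eyed long-winged: (566 − 561.5)² / 561.5 = 0.0361
  red-eyed dumpy-winged: (597 − 561.5)² / 561.5 = 2.2444
  sepia-eyed long-winged: (514 − 561.5)² / 561.5 = 4.0183
  sepia-eyed dumpy-winged: (569 − 561.5)² / 561.5 = 0.1002
χ² = 0.0361 + 2.2444 + 4.0183 + 0.1002 = 6.399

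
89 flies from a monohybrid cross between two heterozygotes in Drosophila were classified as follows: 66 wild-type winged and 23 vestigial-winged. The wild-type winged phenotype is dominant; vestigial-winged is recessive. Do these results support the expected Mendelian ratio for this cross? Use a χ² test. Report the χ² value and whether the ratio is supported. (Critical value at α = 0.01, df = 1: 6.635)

For a monohybrid cross between heterozygotes with complete dominance, the expected phenotypic ratio is 3:1.
Expected counts for N = 89 under a 3:1 ratio (total parts = 4):
  wild-type winged: 89 × 3/4 = 66.75
  vestigial-winged: 89 × 1/4 = 22.25
χ² = Σ (O − E)² / E
  wild-type winged: (66 − 66.75)² / 66.75 = 0.0084
  vestigial-winged: (23 − 22.25)² / 22.25 = 0.0253
χ² = 0.0084 + 0.0253 = 0.0337 ≈ 0.034
Degrees of freedom = 2 − 1 = 1; critical value at α = 0.01 is 6.635.
Since 0.034 < 6.635, we fail to reject the null hypothesis — the data are consistent with the 3:1 ratio.

0.034; consistent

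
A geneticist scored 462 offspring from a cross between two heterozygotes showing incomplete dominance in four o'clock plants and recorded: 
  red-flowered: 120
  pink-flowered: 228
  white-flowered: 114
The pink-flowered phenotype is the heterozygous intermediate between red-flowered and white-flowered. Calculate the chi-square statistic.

0.234

With incomplete dominance, a heterozygote × heterozygote cross gives a 1:2:1 phenotypic ratio.
Expected counts for N = 462 under a 1:2:1 ratio (total parts = 4):
  red-flowered: 462 × 1/4 = 115.5
  pink-flowered: 462 × 2/4 = 231
  white-flowered: 462 × 1/4 = 115.5
χ² = Σ (O − E)² / E
  red-flowered: (120 − 115.5)² / 115.5 = 0.1753
  pink-flowered: (228 − 231)² / 231 = 0.0390
  white-flowered: (114 − 115.5)² / 115.5 = 0.0195
χ² = 0.1753 + 0.0390 + 0.0195 = 0.2338 ≈ 0.234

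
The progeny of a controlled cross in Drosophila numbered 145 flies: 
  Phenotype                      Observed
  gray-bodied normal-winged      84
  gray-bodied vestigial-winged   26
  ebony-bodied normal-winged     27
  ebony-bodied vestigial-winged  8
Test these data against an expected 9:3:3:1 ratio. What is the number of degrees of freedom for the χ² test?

A goodness-of-fit test with 4 phenotype classes has df = 4 − 1 = 3.

3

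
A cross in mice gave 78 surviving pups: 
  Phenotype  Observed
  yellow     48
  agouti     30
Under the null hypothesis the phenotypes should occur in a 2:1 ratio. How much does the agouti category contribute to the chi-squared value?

Under the 2:1 hypothesis (Σ ratio = 3, N = 78):
  yellow: 78 × 2/3 = 52
  agouti: 78 × 1/3 = 26
Contribution of agouti: (30 − 26)² / 26 = 0.6154

0.615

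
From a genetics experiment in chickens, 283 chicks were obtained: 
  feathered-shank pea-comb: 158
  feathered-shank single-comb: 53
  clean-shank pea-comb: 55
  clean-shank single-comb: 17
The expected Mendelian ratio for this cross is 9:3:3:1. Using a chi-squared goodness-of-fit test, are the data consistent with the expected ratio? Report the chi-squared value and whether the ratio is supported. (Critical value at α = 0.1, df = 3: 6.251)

0.106; consistent

Expected counts for N = 283 under a 9:3:3:1 ratio (total parts = 16):
  feathered-shank pea-comb: 283 × 9/16 = 159.1875
  feathered-shank single-comb: 283 × 3/16 = 53.0625
  clean-shank pea-comb: 283 × 3/16 = 53.0625
  clean-shank single-comb: 283 × 1/16 = 17.6875
χ² = Σ (O − E)² / E
  feathered-shank pea-comb: (158 − 159.1875)² / 159.1875 = 0.0089
  feathered-shank single-comb: (53 − 53.0625)² / 53.0625 = 0.0001
  clean-shank pea-comb: (55 − 53.0625)² / 53.0625 = 0.0707
  clean-shank single-comb: (17 − 17.6875)² / 17.6875 = 0.0267
χ² = 0.0089 + 0.0001 + 0.0707 + 0.0267 = 0.1064 ≈ 0.106
Degrees of freedom = 4 − 1 = 3; critical value at α = 0.1 is 6.251.
Since 0.106 < 6.251, we fail to reject the null hypothesis — the data are consistent with the 9:3:3:1 ratio.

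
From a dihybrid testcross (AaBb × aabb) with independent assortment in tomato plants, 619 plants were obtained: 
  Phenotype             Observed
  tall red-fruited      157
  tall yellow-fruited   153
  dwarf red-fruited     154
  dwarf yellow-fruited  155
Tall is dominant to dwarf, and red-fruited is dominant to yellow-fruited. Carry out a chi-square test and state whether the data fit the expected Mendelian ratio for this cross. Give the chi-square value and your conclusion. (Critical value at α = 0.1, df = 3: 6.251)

A dihybrid testcross with independent assortment gives a 1:1:1:1 ratio.
Expected counts for N = 619 under a 1:1:1:1 ratio (total parts = 4):
  tall red-fruited: 619 × 1/4 = 154.75
  tall yellow-fruited: 619 × 1/4 = 154.75
  dwarf red-fruited: 619 × 1/4 = 154.75
  dwarf yellow-fruited: 619 × 1/4 = 154.75
χ² = Σ (O − E)² / E
  tall red-fruited: (157 − 154.75)² / 154.75 = 0.0327
  tall yellow-fruited: (153 − 154.75)² / 154.75 = 0.0198
  dwarf red-fruited: (154 − 154.75)² / 154.75 = 0.0036
  dwarf yellow-fruited: (155 − 154.75)² / 154.75 = 0.0004
χ² = 0.0327 + 0.0198 + 0.0036 + 0.0004 = 0.0565 ≈ 0.057
Degrees of freedom = 4 − 1 = 3; critical value at α = 0.1 is 6.251.
Since 0.057 < 6.251, we fail to reject the null hypothesis — the data are consistent with the 1:1:1:1 ratio.

0.057; consistent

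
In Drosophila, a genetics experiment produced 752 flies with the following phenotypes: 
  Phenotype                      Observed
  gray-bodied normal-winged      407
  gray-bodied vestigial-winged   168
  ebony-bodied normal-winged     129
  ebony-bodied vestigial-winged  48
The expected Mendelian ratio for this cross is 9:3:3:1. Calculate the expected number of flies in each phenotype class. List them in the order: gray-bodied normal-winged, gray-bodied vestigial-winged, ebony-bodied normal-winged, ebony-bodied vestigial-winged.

423, 141, 141, 47

Under the 9:3:3:1 hypothesis (Σ ratio = 16, N = 752):
  gray-bodied normal-winged: 752 × 9/16 = 423
  gray-bodied vestigial-winged: 752 × 3/16 = 141
  ebony-bodied normal-winged: 752 × 3/16 = 141
  ebony-bodied vestigial-winged: 752 × 1/16 = 47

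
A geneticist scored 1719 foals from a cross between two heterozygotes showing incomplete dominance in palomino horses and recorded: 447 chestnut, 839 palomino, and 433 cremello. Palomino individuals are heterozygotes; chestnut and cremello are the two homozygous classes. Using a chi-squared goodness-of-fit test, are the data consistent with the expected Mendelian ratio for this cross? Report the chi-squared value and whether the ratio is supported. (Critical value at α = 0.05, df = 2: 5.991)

With incomplete dominance, a heterozygote × heterozygote cross gives a 1:2:1 phenotypic ratio.
The 1:2:1 ratio has 4 parts, so with N = 1719 the expected counts are:
  chestnut: 1719 × 1/4 = 429.75
  palomino: 1719 × 2/4 = 859.5
  cremello: 1719 × 1/4 = 429.75
χ² = Σ (O − E)² / E
  chestnut: (447 − 429.75)² / 429.75 = 0.6924
  palomino: (839 − 859.5)² / 859.5 = 0.4889
  cremello: (433 − 429.75)² / 429.75 = 0.0246
χ² = 0.6924 + 0.4889 + 0.0246 = 1.2059 ≈ 1.206
Degrees of freedom = 3 − 1 = 2; critical value at α = 0.05 is 5.991.
Since 1.206 < 5.991, we fail to reject the null hypothesis — the data are consistent with the 1:2:1 ratio.

1.206; consistent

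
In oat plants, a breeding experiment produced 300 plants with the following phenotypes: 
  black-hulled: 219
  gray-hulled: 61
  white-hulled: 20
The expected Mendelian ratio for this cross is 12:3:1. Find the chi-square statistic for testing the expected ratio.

0.644

Under the 12:3:1 hypothesis (Σ ratio = 16, N = 300):
  black-hulled: 300 × 12/16 = 225
  gray-hulled: 300 × 3/16 = 56.25
  white-hulled: 300 × 1/16 = 18.75
χ² = Σ (O − E)² / E
  black-hulled: (219 − 225)² / 225 = 0.1600
  gray-hulled: (61 − 56.25)² / 56.25 = 0.4011
  white-hulled: (20 − 18.75)² / 18.75 = 0.0833
χ² = 0.1600 + 0.4011 + 0.0833 = 0.6444 ≈ 0.644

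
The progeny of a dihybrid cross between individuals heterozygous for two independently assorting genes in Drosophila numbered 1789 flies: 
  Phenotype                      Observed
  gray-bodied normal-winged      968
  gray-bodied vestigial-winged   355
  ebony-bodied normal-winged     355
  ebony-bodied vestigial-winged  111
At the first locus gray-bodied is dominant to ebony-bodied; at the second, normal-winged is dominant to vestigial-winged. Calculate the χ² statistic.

A dihybrid F₂ with independent assortment and complete dominance at both loci gives a 9:3:3:1 phenotypic ratio.
The 9:3:3:1 ratio has 16 parts, so with N = 1789 the expected counts are:
  gray-bodied normal-winged: 1789 × 9/16 = 1006.3125
  gray-bodied vestigial-winged: 1789 × 3/16 = 335.4375
  ebony-bodied normal-winged: 1789 × 3/16 = 335.4375
  ebony-bodied vestigial-winged: 1789 × 1/16 = 111.8125
χ² = Σ (O − E)² / E
  gray-bodied normal-winged: (968 − 1006.3125)² / 1006.3125 = 1.4586
  gray-bodied vestigial-winged: (355 − 335.4375)² / 335.4375 = 1.1409
  ebony-bodied normal-winged: (355 − 335.4375)² / 335.4375 = 1.1409
  ebony-bodied vestigial-winged: (111 − 111.8125)² / 111.8125 = 0.0059
χ² = 1.4586 + 1.1409 + 1.1409 + 0.0059 = 3.7463 ≈ 3.746

3.746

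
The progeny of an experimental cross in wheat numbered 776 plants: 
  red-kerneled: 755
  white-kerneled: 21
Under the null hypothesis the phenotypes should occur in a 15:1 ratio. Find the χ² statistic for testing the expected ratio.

16.632

Expected counts for N = 776 under a 15:1 ratio (total parts = 16):
  red-kerneled: 776 × 15/16 = 727.5
  white-kerneled: 776 × 1/16 = 48.5
χ² = Σ (O − E)² / E
  red-kerneled: (755 − 727.5)² / 727.5 = 1.0395
  white-kerneled: (21 − 48.5)² / 48.5 = 15.5928
χ² = 1.0395 + 15.5928 = 16.6323 ≈ 16.632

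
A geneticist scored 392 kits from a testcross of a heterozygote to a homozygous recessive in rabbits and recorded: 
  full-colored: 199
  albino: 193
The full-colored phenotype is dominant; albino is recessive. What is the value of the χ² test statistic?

0.092

A testcross of a heterozygote (Aa × aa) gives a 1:1 phenotypic ratio.
Total ratio parts = 2. Expected numbers out of 392:
  full-colored: 392 × 1/2 = 196
  albino: 392 × 1/2 = 196
χ² = Σ (O − E)² / E
  full-colored: (199 − 196)² / 196 = 0.0459
  albino: (193 − 196)² / 196 = 0.0459
χ² = 0.0459 + 0.0459 = 0.0918 ≈ 0.092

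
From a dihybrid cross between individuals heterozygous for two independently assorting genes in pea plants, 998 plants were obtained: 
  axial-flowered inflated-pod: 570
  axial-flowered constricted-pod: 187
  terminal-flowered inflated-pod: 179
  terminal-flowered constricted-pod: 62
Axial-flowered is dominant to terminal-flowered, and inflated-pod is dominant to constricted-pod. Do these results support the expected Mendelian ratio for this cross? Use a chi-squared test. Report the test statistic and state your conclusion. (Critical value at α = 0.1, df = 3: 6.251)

0.488; consistent

A dihybrid F₂ with independent assortment and complete dominance at both loci gives a 9:3:3:1 phenotypic ratio.
Total ratio parts = 16. Expected numbers out of 998:
  axial-flowered inflated-pod: 998 × 9/16 = 561.375
  axial-flowered constricted-pod: 998 × 3/16 = 187.125
  terminal-flowered inflated-pod: 998 × 3/16 = 187.125
  terminal-flowered constricted-pod: 998 × 1/16 = 62.375
χ² = Σ (O − E)² / E
  axial-flowered inflated-pod: (570 − 561.375)² / 561.375 = 0.1325
  axial-flowered constricted-pod: (187 − 187.125)² / 187.125 = 0.0001
  terminal-flowered inflated-pod: (179 − 187.125)² / 187.125 = 0.3528
  terminal-flowered constricted-pod: (62 − 62.375)² / 62.375 = 0.0023
χ² = 0.1325 + 0.0001 + 0.3528 + 0.0023 = 0.4877 ≈ 0.488
Degrees of freedom = 4 − 1 = 3; critical value at α = 0.1 is 6.251.
Since 0.488 < 6.251, we fail to reject the null hypothesis — the data are consistent with the 9:3:3:1 ratio.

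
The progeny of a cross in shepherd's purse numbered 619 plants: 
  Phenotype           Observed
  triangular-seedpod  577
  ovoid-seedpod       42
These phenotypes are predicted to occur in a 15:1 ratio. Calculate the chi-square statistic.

Expected counts for N = 619 under a 15:1 ratio (total parts = 16):
  triangular-seedpod: 619 × 15/16 = 580.3125
  ovoid-seedpod: 619 × 1/16 = 38.6875
χ² = Σ (O − E)² / E
  triangular-seedpod: (577 − 580.3125)² / 580.3125 = 0.0189
  ovoid-seedpod: (42 − 38.6875)² / 38.6875 = 0.2836
χ² = 0.0189 + 0.2836 = 0.3025 ≈ 0.303

0.303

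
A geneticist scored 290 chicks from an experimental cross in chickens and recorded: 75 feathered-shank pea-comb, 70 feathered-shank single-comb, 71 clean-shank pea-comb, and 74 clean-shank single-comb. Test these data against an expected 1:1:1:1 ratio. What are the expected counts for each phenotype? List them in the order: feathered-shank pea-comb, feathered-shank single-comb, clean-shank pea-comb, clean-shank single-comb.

72.5, 72.5, 72.5, 72.5

The 1:1:1:1 ratio has 4 parts, so with N = 290 the expected counts are:
  feathered-shank pea-comb: 290 × 1/4 = 72.5
  feathered-shank single-comb: 290 × 1/4 = 72.5
  clean-shank pea-comb: 290 × 1/4 = 72.5
  clean-shank single-comb: 290 × 1/4 = 72.5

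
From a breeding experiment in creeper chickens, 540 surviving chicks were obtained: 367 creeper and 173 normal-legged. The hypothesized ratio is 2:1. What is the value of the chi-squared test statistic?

0.408

Expected counts for N = 540 under a 2:1 ratio (total parts = 3):
  creeper: 540 × 2/3 = 360
  normal-legged: 540 × 1/3 = 180
χ² = Σ (O − E)² / E
  creeper: (367 − 360)² / 360 = 0.1361
  normal-legged: (173 − 180)² / 180 = 0.2722
χ² = 0.1361 + 0.2722 = 0.4083 ≈ 0.408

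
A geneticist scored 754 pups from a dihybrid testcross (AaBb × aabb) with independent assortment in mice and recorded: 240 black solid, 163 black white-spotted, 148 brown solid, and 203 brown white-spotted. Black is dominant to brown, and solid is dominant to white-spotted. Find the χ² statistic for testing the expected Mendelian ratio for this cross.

A dihybrid testcross with independent assortment gives a 1:1:1:1 ratio.
The 1:1:1:1 ratio has 4 parts, so with N = 754 the expected counts are:
  black solid: 754 × 1/4 = 188.5
  black white-spotted: 754 × 1/4 = 188.5
  brown solid: 754 × 1/4 = 188.5
  brown white-spotted: 754 × 1/4 = 188.5
χ² = Σ (O − E)² / E
  black solid: (240 − 188.5)² / 188.5 = 14.0703
  black white-spotted: (163 − 188.5)² / 188.5 = 3.4496
  brown solid: (148 − 188.5)² / 188.5 = 8.7016
  brown white-spotted: (203 − 188.5)² / 188.5 = 1.1154
χ² = 14.0703 + 3.4496 + 8.7016 + 1.1154 = 27.3369 ≈ 27.337

27.337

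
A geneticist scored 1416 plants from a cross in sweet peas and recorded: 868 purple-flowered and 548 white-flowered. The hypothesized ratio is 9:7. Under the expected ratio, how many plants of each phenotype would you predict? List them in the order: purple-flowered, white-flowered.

Total ratio parts = 16. Expected numbers out of 1416:
  purple-flowered: 1416 × 9/16 = 796.5
  white-flowered: 1416 × 7/16 = 619.5

796.5, 619.5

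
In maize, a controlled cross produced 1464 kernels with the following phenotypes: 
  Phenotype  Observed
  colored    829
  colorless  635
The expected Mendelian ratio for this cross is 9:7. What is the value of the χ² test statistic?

Under the 9:7 hypothesis (Σ ratio = 16, N = 1464):
  colored: 1464 × 9/16 = 823.5
  colorless: 1464 × 7/16 = 640.5
χ² = Σ (O − E)² / E
  colored: (829 − 823.5)² / 823.5 = 0.0367
  colorless: (635 − 640.5)² / 640.5 = 0.0472
χ² = 0.0367 + 0.0472 = 0.0839 ≈ 0.084

0.084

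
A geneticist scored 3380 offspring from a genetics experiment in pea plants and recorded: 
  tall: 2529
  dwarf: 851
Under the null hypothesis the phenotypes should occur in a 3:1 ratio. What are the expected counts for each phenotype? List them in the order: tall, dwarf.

2535, 845

The 3:1 ratio has 4 parts, so with N = 3380 the expected counts are:
  tall: 3380 × 3/4 = 2535
  dwarf: 3380 × 1/4 = 845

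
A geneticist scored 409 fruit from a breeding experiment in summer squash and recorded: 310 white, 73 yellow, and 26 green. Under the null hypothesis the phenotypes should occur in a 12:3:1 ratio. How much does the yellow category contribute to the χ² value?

0.177

Expected counts for N = 409 under a 12:3:1 ratio (total parts = 16):
  white: 409 × 12/16 = 306.75
  yellow: 409 × 3/16 = 76.6875
  green: 409 × 1/16 = 25.5625
Contribution of yellow: (73 − 76.6875)² / 76.6875 = 0.1773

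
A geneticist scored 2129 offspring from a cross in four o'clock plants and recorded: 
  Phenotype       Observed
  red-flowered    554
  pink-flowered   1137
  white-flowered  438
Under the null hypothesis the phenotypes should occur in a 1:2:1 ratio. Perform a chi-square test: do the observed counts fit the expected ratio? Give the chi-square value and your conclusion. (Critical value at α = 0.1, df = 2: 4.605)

Total ratio parts = 4. Expected numbers out of 2129:
  red-flowered: 2129 × 1/4 = 532.25
  pink-flowered: 2129 × 2/4 = 1064.5
  white-flowered: 2129 × 1/4 = 532.25
χ² = Σ (O − E)² / E
  red-flowered: (554 − 532.25)² / 532.25 = 0.8888
  pink-flowered: (1137 − 1064.5)² / 1064.5 = 4.9378
  white-flowered: (438 − 532.25)² / 532.25 = 16.6896
χ² = 0.8888 + 4.9378 + 16.6896 = 22.5162 ≈ 22.516
Degrees of freedom = 3 − 1 = 2; critical value at α = 0.1 is 4.605.
Since 22.516 > 4.605, we reject the null hypothesis — the data do not fit the 1:2:1 ratio.

22.516; not consistent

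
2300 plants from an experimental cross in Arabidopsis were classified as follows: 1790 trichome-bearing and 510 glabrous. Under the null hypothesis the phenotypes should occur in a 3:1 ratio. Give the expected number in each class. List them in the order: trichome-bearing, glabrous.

The 3:1 ratio has 4 parts, so with N = 2300 the expected counts are:
  trichome-bearing: 2300 × 3/4 = 1725
  glabrous: 2300 × 1/4 = 575

1725, 575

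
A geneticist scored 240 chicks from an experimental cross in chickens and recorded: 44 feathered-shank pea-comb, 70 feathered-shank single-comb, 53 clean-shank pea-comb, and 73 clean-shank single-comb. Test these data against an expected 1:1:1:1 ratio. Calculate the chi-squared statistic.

9.567

Expected counts for N = 240 under a 1:1:1:1 ratio (total parts = 4):
  feathered-shank pea-comb: 240 × 1/4 = 60
  feathered-shank single-comb: 240 × 1/4 = 60
  clean-shank pea-comb: 240 × 1/4 = 60
  clean-shank single-comb: 240 × 1/4 = 60
χ² = Σ (O − E)² / E
  feathered-shank pea-comb: (44 − 60)² / 60 = 4.2667
  feathered-shank single-comb: (70 − 60)² / 60 = 1.6667
  clean-shank pea-comb: (53 − 60)² / 60 = 0.8167
  clean-shank single-comb: (73 − 60)² / 60 = 2.8167
χ² = 4.2667 + 1.6667 + 0.8167 + 2.8167 = 9.5668 ≈ 9.567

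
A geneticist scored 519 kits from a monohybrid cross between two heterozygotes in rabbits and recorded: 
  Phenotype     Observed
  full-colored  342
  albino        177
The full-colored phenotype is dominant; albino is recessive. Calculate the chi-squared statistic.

For a monohybrid cross between heterozygotes with complete dominance, the expected phenotypic ratio is 3:1.
Expected counts for N = 519 under a 3:1 ratio (total parts = 4):
  full-colored: 519 × 3/4 = 389.25
  albino: 519 × 1/4 = 129.75
χ² = Σ (O − E)² / E
  full-colored: (342 − 389.25)² / 389.25 = 5.7355
  albino: (177 − 129.75)² / 129.75 = 17.2066
χ² = 5.7355 + 17.2066 = 22.9421 ≈ 22.942

22.942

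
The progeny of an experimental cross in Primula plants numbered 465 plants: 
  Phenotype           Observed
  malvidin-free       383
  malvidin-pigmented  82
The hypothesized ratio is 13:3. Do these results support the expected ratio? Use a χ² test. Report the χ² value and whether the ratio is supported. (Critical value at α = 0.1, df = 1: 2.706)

The 13:3 ratio has 16 parts, so with N = 465 the expected counts are:
  malvidin-free: 465 × 13/16 = 377.8125
  malvidin-pigmented: 465 × 3/16 = 87.1875
χ² = Σ (O − E)² / E
  malvidin-free: (383 − 377.8125)² / 377.8125 = 0.0712
  malvidin-pigmented: (82 − 87.1875)² / 87.1875 = 0.3086
χ² = 0.0712 + 0.3086 = 0.3798 ≈ 0.380
Degrees of freedom = 2 − 1 = 1; critical value at α = 0.1 is 2.706.
Since 0.380 < 2.706, we fail to reject the null hypothesis — the data are consistent with the 13:3 ratio.

0.380; consistent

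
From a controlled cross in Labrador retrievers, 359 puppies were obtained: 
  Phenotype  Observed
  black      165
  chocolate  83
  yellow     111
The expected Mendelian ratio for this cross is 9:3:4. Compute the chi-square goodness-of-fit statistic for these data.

15.444

Total ratio parts = 16. Expected numbers out of 359:
  black: 359 × 9/16 = 201.9375
  chocolate: 359 × 3/16 = 67.3125
  yellow: 359 × 4/16 = 89.75
χ² = Σ (O − E)² / E
  black: (165 − 201.9375)² / 201.9375 = 6.7564
  chocolate: (83 − 67.3125)² / 67.3125 = 3.6560
  yellow: (111 − 89.75)² / 89.75 = 5.0313
χ² = 6.7564 + 3.6560 + 5.0313 = 15.4437 ≈ 15.444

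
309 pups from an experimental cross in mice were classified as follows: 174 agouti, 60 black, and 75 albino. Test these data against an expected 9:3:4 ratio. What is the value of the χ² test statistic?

0.139

Under the 9:3:4 hypothesis (Σ ratio = 16, N = 309):
  agouti: 309 × 9/16 = 173.8125
  black: 309 × 3/16 = 57.9375
  albino: 309 × 4/16 = 77.25
χ² = Σ (O − E)² / E
  agouti: (174 − 173.8125)² / 173.8125 = 0.0002
  black: (60 − 57.9375)² / 57.9375 = 0.0734
  albino: (75 − 77.25)² / 77.25 = 0.0655
χ² = 0.0002 + 0.0734 + 0.0655 = 0.1391 ≈ 0.139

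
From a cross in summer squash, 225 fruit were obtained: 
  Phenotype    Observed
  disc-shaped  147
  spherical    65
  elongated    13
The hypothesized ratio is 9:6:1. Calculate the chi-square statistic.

7.830

Under the 9:6:1 hypothesis (Σ ratio = 16, N = 225):
  disc-shaped: 225 × 9/16 = 126.5625
  spherical: 225 × 6/16 = 84.375
  elongated: 225 × 1/16 = 14.0625
χ² = Σ (O − E)² / E
  disc-shaped: (147 − 126.5625)² / 126.5625 = 3.3003
  spherical: (65 − 84.375)² / 84.375 = 4.4491
  elongated: (13 − 14.0625)² / 14.0625 = 0.0803
χ² = 3.3003 + 4.4491 + 0.0803 = 7.8297 ≈ 7.830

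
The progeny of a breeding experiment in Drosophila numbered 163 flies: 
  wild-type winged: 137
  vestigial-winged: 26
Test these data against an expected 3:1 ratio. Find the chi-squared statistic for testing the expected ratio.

The 3:1 ratio has 4 parts, so with N = 163 the expected counts are:
  wild-type winged: 163 × 3/4 = 122.25
  vestigial-winged: 163 × 1/4 = 40.75
χ² = Σ (O − E)² / E
  wild-type winged: (137 − 122.25)² / 122.25 = 1.7797
  vestigial-winged: (26 − 40.75)² / 40.75 = 5.3390
χ² = 1.7797 + 5.3390 = 7.1187 ≈ 7.119

7.119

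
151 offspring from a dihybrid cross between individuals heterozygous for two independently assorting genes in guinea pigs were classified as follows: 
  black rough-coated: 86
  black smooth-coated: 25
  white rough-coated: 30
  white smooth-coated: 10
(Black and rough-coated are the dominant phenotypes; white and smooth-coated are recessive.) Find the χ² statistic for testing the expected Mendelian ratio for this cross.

0.535

A dihybrid F₂ with independent assortment and complete dominance at both loci gives a 9:3:3:1 phenotypic ratio.
Under the 9:3:3:1 hypothesis (Σ ratio = 16, N = 151):
  black rough-coated: 151 × 9/16 = 84.9375
  black smooth-coated: 151 × 3/16 = 28.3125
  white rough-coated: 151 × 3/16 = 28.3125
  white smooth-coated: 151 × 1/16 = 9.4375
χ² = Σ (O − E)² / E
  black rough-coated: (86 − 84.9375)² / 84.9375 = 0.0133
  black smooth-coated: (25 − 28.3125)² / 28.3125 = 0.3876
  white rough-coated: (30 − 28.3125)² / 28.3125 = 0.1006
  white smooth-coated: (10 − 9.4375)² / 9.4375 = 0.0335
χ² = 0.0133 + 0.3876 + 0.1006 + 0.0335 = 0.535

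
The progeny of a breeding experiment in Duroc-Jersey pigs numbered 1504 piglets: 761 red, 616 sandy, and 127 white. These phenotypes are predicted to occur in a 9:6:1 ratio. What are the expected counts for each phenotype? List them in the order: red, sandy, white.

846, 564, 94

Total ratio parts = 16. Expected numbers out of 1504:
  red: 1504 × 9/16 = 846
  sandy: 1504 × 6/16 = 564
  white: 1504 × 1/16 = 94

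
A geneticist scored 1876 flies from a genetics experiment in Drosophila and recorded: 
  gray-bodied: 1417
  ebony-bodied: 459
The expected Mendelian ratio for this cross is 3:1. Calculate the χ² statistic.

Total ratio parts = 4. Expected numbers out of 1876:
  gray-bodied: 1876 × 3/4 = 1407
  ebony-bodied: 1876 × 1/4 = 469
χ² = Σ (O − E)² / E
  gray-bodied: (1417 − 1407)² / 1407 = 0.0711
  ebony-bodied: (459 − 469)² / 469 = 0.2132
χ² = 0.0711 + 0.2132 = 0.2843 ≈ 0.284

0.284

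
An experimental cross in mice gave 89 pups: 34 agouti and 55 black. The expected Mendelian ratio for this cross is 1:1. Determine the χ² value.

Total ratio parts = 2. Expected numbers out of 89:
  agouti: 89 × 1/2 = 44.5
  black: 89 × 1/2 = 44.5
χ² = Σ (O − E)² / E
  agouti: (34 − 44.5)² / 44.5 = 2.4775
  black: (55 − 44.5)² / 44.5 = 2.4775
χ² = 2.4775 + 2.4775 = 4.955

4.955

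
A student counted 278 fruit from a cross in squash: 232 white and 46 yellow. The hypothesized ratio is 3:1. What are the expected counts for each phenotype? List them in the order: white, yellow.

Total ratio parts = 4. Expected numbers out of 278:
  white: 278 × 3/4 = 208.5
  yellow: 278 × 1/4 = 69.5

208.5, 69.5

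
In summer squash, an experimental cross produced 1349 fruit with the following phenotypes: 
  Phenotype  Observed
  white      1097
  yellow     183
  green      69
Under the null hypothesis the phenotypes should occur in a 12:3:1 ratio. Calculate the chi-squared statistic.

Under the 12:3:1 hypothesis (Σ ratio = 16, N = 1349):
  white: 1349 × 12/16 = 1011.75
  yellow: 1349 × 3/16 = 252.9375
  green: 1349 × 1/16 = 84.3125
χ² = Σ (O − E)² / E
  white: (1097 − 1011.75)² / 1011.75 = 7.1832
  yellow: (183 − 252.9375)² / 252.9375 = 19.3378
  green: (69 − 84.3125)² / 84.3125 = 2.7810
χ² = 7.1832 + 19.3378 + 2.7810 = 29.302

29.302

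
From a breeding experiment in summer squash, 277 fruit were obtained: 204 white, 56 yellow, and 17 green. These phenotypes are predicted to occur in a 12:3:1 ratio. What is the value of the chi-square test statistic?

0.391

Expected counts for N = 277 under a 12:3:1 ratio (total parts = 16):
  white: 277 × 12/16 = 207.75
  yellow: 277 × 3/16 = 51.9375
  green: 277 × 1/16 = 17.3125
χ² = Σ (O − E)² / E
  white: (204 − 207.75)² / 207.75 = 0.0677
  yellow: (56 − 51.9375)² / 51.9375 = 0.3178
  green: (17 − 17.3125)² / 17.3125 = 0.0056
χ² = 0.0677 + 0.3178 + 0.0056 = 0.3911 ≈ 0.391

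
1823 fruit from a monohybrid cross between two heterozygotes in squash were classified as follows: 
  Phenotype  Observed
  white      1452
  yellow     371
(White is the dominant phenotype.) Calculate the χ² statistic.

21.013

For a monohybrid cross between heterozygotes with complete dominance, the expected phenotypic ratio is 3:1.
The 3:1 ratio has 4 parts, so with N = 1823 the expected counts are:
  white: 1823 × 3/4 = 1367.25
  yellow: 1823 × 1/4 = 455.75
χ² = Σ (O − E)² / E
  white: (1452 − 1367.25)² / 1367.25 = 5.2533
  yellow: (371 − 455.75)² / 455.75 = 15.7599
χ² = 5.2533 + 15.7599 = 21.0132 ≈ 21.013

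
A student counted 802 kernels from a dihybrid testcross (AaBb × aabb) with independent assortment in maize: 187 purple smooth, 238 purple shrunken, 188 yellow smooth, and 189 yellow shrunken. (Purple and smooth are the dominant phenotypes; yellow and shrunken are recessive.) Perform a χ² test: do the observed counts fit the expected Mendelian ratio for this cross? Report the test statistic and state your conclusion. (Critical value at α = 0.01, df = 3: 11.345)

9.362; consistent

A dihybrid testcross with independent assortment gives a 1:1:1:1 ratio.
Under the 1:1:1:1 hypothesis (Σ ratio = 4, N = 802):
  purple smooth: 802 × 1/4 = 200.5
  purple shrunken: 802 × 1/4 = 200.5
  yellow smooth: 802 × 1/4 = 200.5
  yellow shrunken: 802 × 1/4 = 200.5
χ² = Σ (O − E)² / E
  purple smooth: (187 − 200.5)² / 200.5 = 0.9090
  purple shrunken: (238 − 200.5)² / 200.5 = 7.0137
  yellow smooth: (188 − 200.5)² / 200.5 = 0.7793
  yellow shrunken: (189 − 200.5)² / 200.5 = 0.6596
χ² = 0.9090 + 7.0137 + 0.7793 + 0.6596 = 9.3616 ≈ 9.362
Degrees of freedom = 4 − 1 = 3; critical value at α = 0.01 is 11.345.
Since 9.362 < 11.345, we fail to reject the null hypothesis — the data are consistent with the 1:1:1:1 ratio.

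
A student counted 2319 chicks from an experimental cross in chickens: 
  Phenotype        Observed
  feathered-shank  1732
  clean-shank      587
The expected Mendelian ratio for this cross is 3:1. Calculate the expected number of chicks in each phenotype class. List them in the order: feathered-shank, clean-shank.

1739.25, 579.75

Expected counts for N = 2319 under a 3:1 ratio (total parts = 4):
  feathered-shank: 2319 × 3/4 = 1739.25
  clean-shank: 2319 × 1/4 = 579.75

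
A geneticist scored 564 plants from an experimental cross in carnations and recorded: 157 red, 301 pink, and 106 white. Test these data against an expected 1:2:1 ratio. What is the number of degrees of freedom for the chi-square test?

A goodness-of-fit test with 3 phenotype classes has df = 3 − 1 = 2.

2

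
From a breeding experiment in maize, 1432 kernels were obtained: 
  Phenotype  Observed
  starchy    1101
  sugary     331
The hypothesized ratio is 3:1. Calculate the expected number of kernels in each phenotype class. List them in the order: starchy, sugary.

1074, 358

The 3:1 ratio has 4 parts, so with N = 1432 the expected counts are:
  starchy: 1432 × 3/4 = 1074
  sugary: 1432 × 1/4 = 358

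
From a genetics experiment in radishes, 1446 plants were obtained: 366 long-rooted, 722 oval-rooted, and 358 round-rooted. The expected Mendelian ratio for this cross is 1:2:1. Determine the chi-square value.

The 1:2:1 ratio has 4 parts, so with N = 1446 the expected counts are:
  long-rooted: 1446 × 1/4 = 361.5
  oval-rooted: 1446 × 2/4 = 723
  round-rooted: 1446 × 1/4 = 361.5
χ² = Σ (O − E)² / E
  long-rooted: (366 − 361.5)² / 361.5 = 0.0560
  oval-rooted: (722 − 723)² / 723 = 0.0014
  round-rooted: (358 − 361.5)² / 361.5 = 0.0339
χ² = 0.0560 + 0.0014 + 0.0339 = 0.0913 ≈ 0.091

0.091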